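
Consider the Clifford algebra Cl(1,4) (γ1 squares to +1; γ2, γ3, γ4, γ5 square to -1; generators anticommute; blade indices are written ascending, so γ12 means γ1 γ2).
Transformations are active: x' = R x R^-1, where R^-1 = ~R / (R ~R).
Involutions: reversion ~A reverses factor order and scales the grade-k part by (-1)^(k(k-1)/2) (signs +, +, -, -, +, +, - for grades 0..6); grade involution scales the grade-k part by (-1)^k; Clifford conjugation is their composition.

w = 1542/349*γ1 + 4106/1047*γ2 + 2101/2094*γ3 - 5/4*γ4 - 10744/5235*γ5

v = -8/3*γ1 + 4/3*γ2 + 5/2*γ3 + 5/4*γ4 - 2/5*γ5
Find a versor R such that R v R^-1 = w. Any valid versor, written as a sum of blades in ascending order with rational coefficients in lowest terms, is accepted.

Reasoning: v^2 = w^2 = -3167/1200 since conjugation preserves the quadratic form; R = v + w = 1834/1047*γ1 + 1834/349*γ2 + 3668/1047*γ3 - 12838/5235*γ5 is then valid when invertible, keeping its own part and reversing (v - w)/2.
Answer: 1834/1047*γ1 + 1834/349*γ2 + 3668/1047*γ3 - 12838/5235*γ5


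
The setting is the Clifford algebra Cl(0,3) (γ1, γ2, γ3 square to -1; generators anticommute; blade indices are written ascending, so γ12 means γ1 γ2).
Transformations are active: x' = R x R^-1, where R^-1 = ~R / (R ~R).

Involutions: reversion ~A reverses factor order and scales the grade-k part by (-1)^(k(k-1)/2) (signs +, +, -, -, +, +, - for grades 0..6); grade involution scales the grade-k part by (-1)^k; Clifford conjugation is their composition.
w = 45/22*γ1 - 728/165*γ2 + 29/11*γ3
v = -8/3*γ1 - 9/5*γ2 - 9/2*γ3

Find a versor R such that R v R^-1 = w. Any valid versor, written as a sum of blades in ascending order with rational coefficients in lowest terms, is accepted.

Sketch: the shared square -27541/900 makes R = v + w = -41/66*γ1 - 205/33*γ2 - 41/22*γ3 the natural versor; its sandwich fixes that direction, negates (v - w)/2, and sends v to w.
Answer: -41/66*γ1 - 205/33*γ2 - 41/22*γ3


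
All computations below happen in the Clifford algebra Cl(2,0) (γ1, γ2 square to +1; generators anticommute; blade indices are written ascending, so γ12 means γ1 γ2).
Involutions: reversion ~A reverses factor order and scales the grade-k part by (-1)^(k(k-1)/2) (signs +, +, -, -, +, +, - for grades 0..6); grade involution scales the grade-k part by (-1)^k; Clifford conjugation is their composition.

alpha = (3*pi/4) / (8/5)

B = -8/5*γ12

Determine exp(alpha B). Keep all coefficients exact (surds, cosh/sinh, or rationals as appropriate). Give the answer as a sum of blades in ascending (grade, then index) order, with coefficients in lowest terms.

B^2 = (-8/5)^2*(γ12)^2 = 64/25*(-1) = -64/25 (a basis 2-blade squares to minus the product of its generators' squares).
B^2 = -64/25 — a negative square means the series sums to a rotation: l = 8/5, alpha*l = 3*pi/4, so exp(alpha B) = cos(3*pi/4) + (sin(3*pi/4)/(8/5))*B = -sqrt(2)/2 + (5*sqrt(2)/16)*B.
Answer: -sqrt(2)/2 - sqrt(2)/2*γ12


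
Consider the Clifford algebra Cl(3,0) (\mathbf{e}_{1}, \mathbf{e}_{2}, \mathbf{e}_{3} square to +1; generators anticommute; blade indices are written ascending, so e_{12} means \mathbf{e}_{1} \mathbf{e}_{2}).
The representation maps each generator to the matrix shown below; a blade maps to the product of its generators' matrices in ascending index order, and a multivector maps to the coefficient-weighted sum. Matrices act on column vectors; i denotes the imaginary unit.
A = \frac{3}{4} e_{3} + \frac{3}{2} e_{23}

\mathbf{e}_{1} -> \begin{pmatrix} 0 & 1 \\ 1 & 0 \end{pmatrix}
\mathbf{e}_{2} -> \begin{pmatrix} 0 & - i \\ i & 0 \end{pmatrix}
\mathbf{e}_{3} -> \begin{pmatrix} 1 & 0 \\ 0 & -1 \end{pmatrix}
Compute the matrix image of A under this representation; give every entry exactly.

Bivector images (products of the table entries): rho(e_{23}) = rho(\mathbf{e}_{2})rho(\mathbf{e}_{3}) = \begin{pmatrix} 0 & i \\ i & 0 \end{pmatrix}.
M = (\frac{3}{4})*rho(e_{3}) + (\frac{3}{2})*rho(e_{23}), summed entrywise:
Answer: \begin{pmatrix} \frac{3}{4} & \frac{3 i}{2} \\ \frac{3 i}{2} & - \frac{3}{4} \end{pmatrix}


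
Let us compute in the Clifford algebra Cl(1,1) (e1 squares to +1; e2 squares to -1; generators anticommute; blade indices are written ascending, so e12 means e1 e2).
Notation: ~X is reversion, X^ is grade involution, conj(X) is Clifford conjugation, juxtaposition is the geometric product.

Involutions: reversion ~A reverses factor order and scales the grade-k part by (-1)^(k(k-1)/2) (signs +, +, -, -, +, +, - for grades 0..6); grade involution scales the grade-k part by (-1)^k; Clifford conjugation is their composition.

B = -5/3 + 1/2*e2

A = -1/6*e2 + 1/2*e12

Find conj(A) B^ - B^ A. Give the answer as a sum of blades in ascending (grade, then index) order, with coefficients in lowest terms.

first term: 1/12 - 1/4*e1 - 5/18*e2 + 5/6*e12
second term: -1/12 - 1/4*e1 + 5/18*e2 - 5/6*e12
Answer: 1/6 - 5/9*e2 + 5/3*e12


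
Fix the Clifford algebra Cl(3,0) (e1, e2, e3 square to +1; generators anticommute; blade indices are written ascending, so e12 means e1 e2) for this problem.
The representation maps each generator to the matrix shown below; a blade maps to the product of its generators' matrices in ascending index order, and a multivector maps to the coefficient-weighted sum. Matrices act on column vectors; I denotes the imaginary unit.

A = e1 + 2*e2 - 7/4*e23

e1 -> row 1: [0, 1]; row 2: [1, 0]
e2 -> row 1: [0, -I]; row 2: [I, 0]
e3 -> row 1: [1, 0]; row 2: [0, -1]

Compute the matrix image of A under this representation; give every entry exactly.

Bivector images (products of the table entries): rho(e23) = rho(e2)rho(e3) = row 1: [0, I]; row 2: [I, 0].
M = (1)*rho(e1) + (2)*rho(e2) + (-7/4)*rho(e23), summed entrywise:
Answer: row 1: [0, 1 - 15*I/4]; row 2: [1 + I/4, 0]


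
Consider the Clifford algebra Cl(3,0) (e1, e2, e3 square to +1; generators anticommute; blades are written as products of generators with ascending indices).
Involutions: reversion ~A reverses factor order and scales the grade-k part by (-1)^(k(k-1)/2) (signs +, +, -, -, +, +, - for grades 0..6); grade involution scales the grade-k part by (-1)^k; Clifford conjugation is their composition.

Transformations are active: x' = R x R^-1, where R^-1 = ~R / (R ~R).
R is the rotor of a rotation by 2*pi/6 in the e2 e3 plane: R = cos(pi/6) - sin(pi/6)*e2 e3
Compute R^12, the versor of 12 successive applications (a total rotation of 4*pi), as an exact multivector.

Because a rotor carries half the rotation angle, composing 12 copies of this e2 e3-plane rotor multiplies the phase: 12*(pi/6) = 2*pi, hence R^12 = cos(2*pi) - sin(2*pi)*e2 e3.
cos(2*pi) = 1 and sin(2*pi) = 0, so R^12 = 1. The total rotation 4*pi is 2 full turns, so every vector returns to itself, yet the rotor is +1, back on the identity sheet (an even number of 2*pi turns).
Answer: 1


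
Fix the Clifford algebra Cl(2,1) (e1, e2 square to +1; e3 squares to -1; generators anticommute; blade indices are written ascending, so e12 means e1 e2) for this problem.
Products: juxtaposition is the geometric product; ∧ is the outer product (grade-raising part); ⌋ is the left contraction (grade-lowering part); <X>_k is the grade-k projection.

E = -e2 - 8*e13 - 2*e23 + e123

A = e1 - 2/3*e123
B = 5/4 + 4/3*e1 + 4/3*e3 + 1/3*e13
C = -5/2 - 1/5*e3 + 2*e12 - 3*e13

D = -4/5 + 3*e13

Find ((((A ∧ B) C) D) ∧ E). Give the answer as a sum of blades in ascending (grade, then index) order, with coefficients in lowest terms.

step 1: 5/4*e1 + 4/3*e13 - 5/6*e123
step 2: -4 - 343/120*e1 - 25/12*e3 - 1/6*e12 - 43/12*e13 + 8/3*e23 + 25/12*e123
step 3: -151/20 - 1189/300*e1 - 25/4*e2 - 829/120*e3 - 118/15*e12 - 137/15*e13 - 49/30*e23 - 5/3*e123
step 4: 151/20*e2 + 1189/300*e12 + 302/5*e13 + 983/120*e23 - 17627/300*e123
Answer: 151/20*e2 + 1189/300*e12 + 302/5*e13 + 983/120*e23 - 17627/300*e123


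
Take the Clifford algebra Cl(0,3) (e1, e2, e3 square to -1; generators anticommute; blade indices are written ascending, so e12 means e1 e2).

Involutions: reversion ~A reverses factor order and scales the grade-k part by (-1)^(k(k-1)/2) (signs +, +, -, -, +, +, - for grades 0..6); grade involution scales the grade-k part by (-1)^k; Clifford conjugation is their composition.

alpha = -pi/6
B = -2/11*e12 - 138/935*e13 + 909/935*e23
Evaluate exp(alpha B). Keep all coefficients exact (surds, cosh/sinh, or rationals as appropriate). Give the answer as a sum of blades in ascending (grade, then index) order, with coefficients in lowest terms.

B^2 term by term: the squares give (-2/11)^2*(e12)^2 + (-138/935)^2*(e13)^2 + (909/935)^2*(e23)^2 = 4/121*(-1) + 19044/874225*(-1) + 826281/874225*(-1) = -1 (each basis 2-blade squares to minus the product of its generators' squares); cross terms between blades sharing an index anticommute and cancel. So B^2 = -1.
B^2 = -1 — the negative square puts this in the circular regime; l = 1, alpha*l = -pi/6, so exp(alpha B) = cos(-pi/6) + (sin(-pi/6)/1)*B = sqrt(3)/2 + (-1/2)*B.
Answer: sqrt(3)/2 + 1/11*e12 + 69/935*e13 - 909/1870*e23


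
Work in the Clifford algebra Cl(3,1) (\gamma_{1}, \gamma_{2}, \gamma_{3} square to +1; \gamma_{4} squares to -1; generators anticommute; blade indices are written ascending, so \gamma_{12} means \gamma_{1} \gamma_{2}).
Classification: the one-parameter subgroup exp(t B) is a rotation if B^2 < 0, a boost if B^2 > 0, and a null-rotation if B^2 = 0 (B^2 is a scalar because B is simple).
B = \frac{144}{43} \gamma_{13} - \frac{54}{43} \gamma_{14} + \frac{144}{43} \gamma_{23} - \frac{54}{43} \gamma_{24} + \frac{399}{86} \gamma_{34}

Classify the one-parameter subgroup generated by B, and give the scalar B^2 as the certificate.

B^2 term by term: the squares give (\frac{144}{43})^2*(\gamma_{13})^2 + (-\frac{54}{43})^2*(\gamma_{14})^2 + (\frac{144}{43})^2*(\gamma_{23})^2 + (-\frac{54}{43})^2*(\gamma_{24})^2 + (\frac{399}{86})^2*(\gamma_{34})^2 = \frac{20736}{1849}*(-1) + \frac{2916}{1849}*(+1) + \frac{20736}{1849}*(-1) + \frac{2916}{1849}*(+1) + \frac{159201}{7396}*(+1) = \frac{9}{4} (each basis 2-blade squares to minus the product of its generators' squares); cross terms between blades sharing an index anticommute and cancel; the commuting (index-disjoint) pairs give grade-4 terms 2*c*c'*(blade product), which cancel blade by blade — \gamma_{1234}: \frac{15552}{1849} - \frac{15552}{1849} = 0 — confirming B is simple. So B^2 = \frac{9}{4}.
Answer: boost, certificate B^2 = \frac{9}{4}. B^2 = \frac{9}{4} is basis-independent, so its sign is the whole story.


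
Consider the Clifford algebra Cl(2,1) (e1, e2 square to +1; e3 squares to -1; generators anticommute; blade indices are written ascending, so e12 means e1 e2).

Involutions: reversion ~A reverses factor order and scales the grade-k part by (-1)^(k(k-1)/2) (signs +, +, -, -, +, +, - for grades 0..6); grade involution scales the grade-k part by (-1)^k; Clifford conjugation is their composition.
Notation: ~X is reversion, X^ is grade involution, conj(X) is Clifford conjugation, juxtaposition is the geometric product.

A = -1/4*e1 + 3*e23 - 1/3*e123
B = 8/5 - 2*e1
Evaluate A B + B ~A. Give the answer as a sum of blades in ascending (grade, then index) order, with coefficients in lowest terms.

first term: 1/2 - 2/5*e1 + 82/15*e23 - 98/15*e123
second term: 1/2 - 2/5*e1 - 82/15*e23 + 98/15*e123
Answer: 1 - 4/5*e1


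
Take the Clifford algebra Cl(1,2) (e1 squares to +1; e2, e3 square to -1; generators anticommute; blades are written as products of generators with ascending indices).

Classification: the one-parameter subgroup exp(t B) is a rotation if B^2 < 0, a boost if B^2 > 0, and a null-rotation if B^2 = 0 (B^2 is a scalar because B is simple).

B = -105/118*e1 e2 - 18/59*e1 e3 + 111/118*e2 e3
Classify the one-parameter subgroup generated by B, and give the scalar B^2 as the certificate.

B^2 term by term: the squares give (-105/118)^2*(e1 e2)^2 + (-18/59)^2*(e1 e3)^2 + (111/118)^2*(e2 e3)^2 = 11025/13924*(+1) + 324/3481*(+1) + 12321/13924*(-1) = 0 (each basis 2-blade squares to minus the product of its generators' squares); cross terms between blades sharing an index anticommute and cancel. So B^2 = 0.
Answer: null-rotation, certificate B^2 = 0. The invariant at work: B^2 = 0 is unchanged by conjugation, hence its sign classifies the subgroup whatever basis B is written in.


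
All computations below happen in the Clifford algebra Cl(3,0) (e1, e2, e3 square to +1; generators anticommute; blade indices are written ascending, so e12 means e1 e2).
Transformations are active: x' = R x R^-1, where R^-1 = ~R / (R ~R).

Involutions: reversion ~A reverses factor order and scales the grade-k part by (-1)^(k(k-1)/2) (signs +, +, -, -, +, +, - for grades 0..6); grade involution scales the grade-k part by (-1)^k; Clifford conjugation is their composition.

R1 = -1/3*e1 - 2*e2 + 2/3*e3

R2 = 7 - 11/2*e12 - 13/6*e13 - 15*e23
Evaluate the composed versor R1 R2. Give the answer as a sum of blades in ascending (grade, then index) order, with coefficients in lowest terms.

Distribute over the terms of R1 (each basis-blade product reordered to ascending indices, repeated generators contracted through their squares):
(-1/3*e1) R2 = -7/3*e1 + 11/6*e2 + 13/18*e3 + 5*e123
(-2*e2) R2 = -11*e1 - 14*e2 + 30*e3 - 13/3*e123
(2/3*e3) R2 = 13/9*e1 + 10*e2 + 14/3*e3 - 11/3*e123
Summing the partial products and collecting blades:
Answer: -107/9*e1 - 13/6*e2 + 637/18*e3 - 3*e123


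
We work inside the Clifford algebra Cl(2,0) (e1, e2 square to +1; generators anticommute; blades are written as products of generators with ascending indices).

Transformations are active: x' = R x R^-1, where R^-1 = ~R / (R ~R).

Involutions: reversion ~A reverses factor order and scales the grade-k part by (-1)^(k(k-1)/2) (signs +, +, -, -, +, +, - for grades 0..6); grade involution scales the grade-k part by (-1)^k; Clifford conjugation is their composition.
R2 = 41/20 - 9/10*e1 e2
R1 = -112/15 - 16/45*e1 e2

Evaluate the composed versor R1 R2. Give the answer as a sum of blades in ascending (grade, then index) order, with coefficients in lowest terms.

Distribute over the terms of R1 (each basis-blade product reordered to ascending indices, repeated generators contracted through their squares):
(-112/15) R2 = -1148/75 + 168/25*e1 e2
(-16/45*e1 e2) R2 = -8/25 - 164/225*e1 e2
Summing the partial products and collecting blades:
Answer: -1172/75 + 1348/225*e1 e2


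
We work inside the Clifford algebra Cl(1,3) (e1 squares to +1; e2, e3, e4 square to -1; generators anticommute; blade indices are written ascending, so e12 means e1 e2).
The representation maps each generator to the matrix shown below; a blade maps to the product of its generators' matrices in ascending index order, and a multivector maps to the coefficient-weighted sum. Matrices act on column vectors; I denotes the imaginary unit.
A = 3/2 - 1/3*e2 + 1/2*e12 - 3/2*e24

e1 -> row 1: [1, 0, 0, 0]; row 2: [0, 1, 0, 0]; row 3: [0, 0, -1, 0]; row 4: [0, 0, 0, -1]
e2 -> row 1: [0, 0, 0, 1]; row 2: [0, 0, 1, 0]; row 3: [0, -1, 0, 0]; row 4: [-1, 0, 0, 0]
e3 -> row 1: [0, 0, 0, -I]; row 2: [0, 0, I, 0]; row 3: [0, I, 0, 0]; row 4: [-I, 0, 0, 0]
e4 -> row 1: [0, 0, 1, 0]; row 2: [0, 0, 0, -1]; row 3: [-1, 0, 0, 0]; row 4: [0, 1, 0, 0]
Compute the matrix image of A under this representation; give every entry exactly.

Bivector images (products of the table entries): rho(e12) = rho(e1)rho(e2) = row 1: [0, 0, 0, 1]; row 2: [0, 0, 1, 0]; row 3: [0, 1, 0, 0]; row 4: [1, 0, 0, 0]; rho(e24) = rho(e2)rho(e4) = row 1: [0, 1, 0, 0]; row 2: [-1, 0, 0, 0]; row 3: [0, 0, 0, 1]; row 4: [0, 0, -1, 0].
M = (3/2)*1 + (-1/3)*rho(e2) + (1/2)*rho(e12) + (-3/2)*rho(e24), summed entrywise (1 is the identity matrix):
Answer: row 1: [3/2, -3/2, 0, 1/6]; row 2: [3/2, 3/2, 1/6, 0]; row 3: [0, 5/6, 3/2, -3/2]; row 4: [5/6, 0, 3/2, 3/2]


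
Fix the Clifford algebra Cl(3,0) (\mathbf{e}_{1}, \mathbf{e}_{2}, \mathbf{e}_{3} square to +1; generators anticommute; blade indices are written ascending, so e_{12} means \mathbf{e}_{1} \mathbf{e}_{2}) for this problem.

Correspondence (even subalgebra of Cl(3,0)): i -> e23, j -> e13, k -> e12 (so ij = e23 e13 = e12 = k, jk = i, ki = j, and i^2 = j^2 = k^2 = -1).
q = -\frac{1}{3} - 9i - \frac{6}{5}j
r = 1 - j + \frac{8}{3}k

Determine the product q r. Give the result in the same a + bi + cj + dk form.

In blades: q = -\frac{1}{3} - \frac{6}{5} e_{13} - 9 e_{23}, r = 1 + \frac{8}{3} e_{12} - e_{13}.
Distribute q over r term by term (generator squares from the signature, products reordered to ascending indices): (-\frac{1}{3})*r = -\frac{1}{3} - \frac{8}{9} e_{12} + \frac{1}{3} e_{13}; (-\frac{6}{5} e_{13})*r = -\frac{6}{5} - \frac{6}{5} e_{13} - \frac{16}{5} e_{23}; (-9 e_{23})*r = 9 e_{12} + 24 e_{13} - 9 e_{23}.
Sum: -\frac{23}{15} + \frac{73}{9} e_{12} + \frac{347}{15} e_{13} - \frac{61}{5} e_{23}; translating back through the correspondence:
Answer: -\frac{23}{15} - \frac{61}{5}i + \frac{347}{15}j + \frac{73}{9}k


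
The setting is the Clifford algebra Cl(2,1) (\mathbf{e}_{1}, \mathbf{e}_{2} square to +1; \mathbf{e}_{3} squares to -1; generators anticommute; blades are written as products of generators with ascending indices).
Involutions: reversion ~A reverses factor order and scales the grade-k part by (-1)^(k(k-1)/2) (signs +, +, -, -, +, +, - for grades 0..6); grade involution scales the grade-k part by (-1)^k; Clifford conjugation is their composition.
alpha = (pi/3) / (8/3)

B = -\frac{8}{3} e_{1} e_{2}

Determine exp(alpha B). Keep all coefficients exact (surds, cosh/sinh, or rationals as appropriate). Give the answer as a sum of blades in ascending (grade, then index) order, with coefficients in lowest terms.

B^2 = (-\frac{8}{3})^2*(e_{1} e_{2})^2 = \frac{64}{9}*(-1) = -\frac{64}{9} (a basis 2-blade squares to minus the product of its generators' squares).
B^2 = -\frac{64}{9} — the negative square puts this in the circular regime; l = \frac{8}{3}, alpha*l = \frac{\pi}{3}, so exp(alpha B) = cos(\frac{\pi}{3}) + (sin(\frac{\pi}{3})/(\frac{8}{3}))*B = \frac{1}{2} + (\frac{3 \sqrt{3}}{16})*B.
Answer: \frac{1}{2} - \frac{\sqrt{3}}{2} e_{1} e_{2}


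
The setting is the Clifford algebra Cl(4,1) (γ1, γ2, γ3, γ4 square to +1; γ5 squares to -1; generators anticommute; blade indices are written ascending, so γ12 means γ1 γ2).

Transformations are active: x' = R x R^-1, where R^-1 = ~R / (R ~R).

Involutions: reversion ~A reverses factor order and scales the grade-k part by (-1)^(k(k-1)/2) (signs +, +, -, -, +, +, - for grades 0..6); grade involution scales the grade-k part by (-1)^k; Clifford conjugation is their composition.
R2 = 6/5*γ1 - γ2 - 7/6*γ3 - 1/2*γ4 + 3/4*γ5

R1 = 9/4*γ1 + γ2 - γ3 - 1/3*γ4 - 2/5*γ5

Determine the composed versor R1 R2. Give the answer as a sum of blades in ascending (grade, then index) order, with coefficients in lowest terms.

Distribute over the terms of R1 (each basis-blade product reordered to ascending indices, repeated generators contracted through their squares):
(9/4*γ1) R2 = 27/10 - 9/4*γ12 - 21/8*γ13 - 9/8*γ14 + 27/16*γ15
(γ2) R2 = -1 - 6/5*γ12 - 7/6*γ23 - 1/2*γ24 + 3/4*γ25
(-γ3) R2 = 7/6 + 6/5*γ13 - γ23 + 1/2*γ34 - 3/4*γ35
(-1/3*γ4) R2 = 1/6 + 2/5*γ14 - 1/3*γ24 - 7/18*γ34 - 1/4*γ45
(-2/5*γ5) R2 = 3/10 + 12/25*γ15 - 2/5*γ25 - 7/15*γ35 - 1/5*γ45
Summing the partial products and collecting blades:
Answer: 10/3 - 69/20*γ12 - 57/40*γ13 - 29/40*γ14 + 867/400*γ15 - 13/6*γ23 - 5/6*γ24 + 7/20*γ25 + 1/9*γ34 - 73/60*γ35 - 9/20*γ45


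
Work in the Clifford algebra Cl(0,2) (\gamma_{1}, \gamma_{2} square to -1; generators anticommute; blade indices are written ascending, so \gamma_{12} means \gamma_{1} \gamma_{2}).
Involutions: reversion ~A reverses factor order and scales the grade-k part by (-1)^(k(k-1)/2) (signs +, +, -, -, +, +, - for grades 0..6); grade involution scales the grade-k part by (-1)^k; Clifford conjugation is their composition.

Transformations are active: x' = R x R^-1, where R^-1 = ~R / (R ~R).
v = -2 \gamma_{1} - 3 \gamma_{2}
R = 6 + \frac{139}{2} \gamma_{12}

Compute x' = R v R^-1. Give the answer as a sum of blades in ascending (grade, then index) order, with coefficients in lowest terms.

~R = 6 - \frac{139}{2} \gamma_{12}, and R ~R = \frac{19465}{4}, so R^-1 = ~R / (\frac{19465}{4}).
R v = \frac{393}{2} \gamma_{1} - 157 \gamma_{2}
Answer: \frac{48362}{19465} \gamma_{1} + \frac{50859}{19465} \gamma_{2}


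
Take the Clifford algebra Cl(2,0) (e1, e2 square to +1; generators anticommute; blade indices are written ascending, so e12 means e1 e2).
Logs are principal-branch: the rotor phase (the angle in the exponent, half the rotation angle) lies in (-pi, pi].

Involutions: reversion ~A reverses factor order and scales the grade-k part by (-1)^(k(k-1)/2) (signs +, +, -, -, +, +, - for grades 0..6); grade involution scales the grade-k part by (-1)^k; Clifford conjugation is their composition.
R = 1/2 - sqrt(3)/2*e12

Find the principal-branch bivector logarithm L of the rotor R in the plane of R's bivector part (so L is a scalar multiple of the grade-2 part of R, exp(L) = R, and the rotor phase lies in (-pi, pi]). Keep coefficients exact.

The scalar part of R is 1/2, which fixes the principal-branch rotor phase; the unit plane is then the bivector part divided by the sine of that phase, and L is that plane scaled by the phase.
Concretely: cos(phase) = 1/2 gives phase = ±pi/3, and since phase/sin(phase) is even the sign is immaterial: L = (phase/sin(phase)) * <R>_2 = (2*sqrt(3)*pi/9) * <R>_2.
Answer: -pi/3*e12


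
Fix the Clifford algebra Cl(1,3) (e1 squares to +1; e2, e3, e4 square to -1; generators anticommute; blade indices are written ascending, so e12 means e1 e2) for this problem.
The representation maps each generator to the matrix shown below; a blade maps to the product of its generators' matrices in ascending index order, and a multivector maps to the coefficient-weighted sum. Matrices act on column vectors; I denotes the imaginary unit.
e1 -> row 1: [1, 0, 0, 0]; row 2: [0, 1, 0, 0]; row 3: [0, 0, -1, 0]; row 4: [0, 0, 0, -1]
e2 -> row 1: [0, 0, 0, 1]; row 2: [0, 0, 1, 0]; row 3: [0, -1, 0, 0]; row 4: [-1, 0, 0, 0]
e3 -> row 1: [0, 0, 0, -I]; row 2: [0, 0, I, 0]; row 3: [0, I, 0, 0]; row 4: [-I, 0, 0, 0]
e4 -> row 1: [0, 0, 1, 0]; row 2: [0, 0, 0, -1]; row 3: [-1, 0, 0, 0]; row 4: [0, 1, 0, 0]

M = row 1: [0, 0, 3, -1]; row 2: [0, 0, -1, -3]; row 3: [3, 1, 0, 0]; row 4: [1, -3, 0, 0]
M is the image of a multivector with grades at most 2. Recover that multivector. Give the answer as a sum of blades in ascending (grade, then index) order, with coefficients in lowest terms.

Method: the blade images are trace-orthogonal — tr(rho(e_A) rho(e_B)^-1) = 4 if A = B and 0 otherwise — and rho(e_A)^-1 = (e_A)^2 * rho(e_A) with (e_A)^2 = +1 or -1, so the coefficient of e_A in the preimage is (e_A)^2 * tr(M rho(e_A))/4.
Nonzero projections over blades of grade <= 2: e2: (e2)^2 = -1, tr(M rho(e2)) = 4, coefficient -1; e14: (e14)^2 = +1, tr(M rho(e14)) = 12, coefficient 3. Every other blade of grade <= 2 projects to 0.
Answer: -e2 + 3*e14


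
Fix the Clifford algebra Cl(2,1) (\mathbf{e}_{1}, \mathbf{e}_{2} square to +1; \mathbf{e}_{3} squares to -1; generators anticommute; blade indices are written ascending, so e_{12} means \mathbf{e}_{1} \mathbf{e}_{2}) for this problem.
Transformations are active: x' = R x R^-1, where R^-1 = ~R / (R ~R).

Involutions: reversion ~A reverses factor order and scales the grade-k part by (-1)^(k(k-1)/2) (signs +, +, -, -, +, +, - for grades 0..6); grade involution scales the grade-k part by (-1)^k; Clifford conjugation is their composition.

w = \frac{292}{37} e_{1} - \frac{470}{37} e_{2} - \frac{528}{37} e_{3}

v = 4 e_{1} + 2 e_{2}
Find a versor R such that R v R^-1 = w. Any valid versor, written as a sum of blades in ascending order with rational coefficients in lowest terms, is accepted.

Construction: equal norms (both 20) license R = v + w = \frac{440}{37} e_{1} - \frac{396}{37} e_{2} - \frac{528}{37} e_{3} — nothing changes along that direction, while (v - w)/2 changes sign, so v maps onto w.
Answer: \frac{440}{37} e_{1} - \frac{396}{37} e_{2} - \frac{528}{37} e_{3}


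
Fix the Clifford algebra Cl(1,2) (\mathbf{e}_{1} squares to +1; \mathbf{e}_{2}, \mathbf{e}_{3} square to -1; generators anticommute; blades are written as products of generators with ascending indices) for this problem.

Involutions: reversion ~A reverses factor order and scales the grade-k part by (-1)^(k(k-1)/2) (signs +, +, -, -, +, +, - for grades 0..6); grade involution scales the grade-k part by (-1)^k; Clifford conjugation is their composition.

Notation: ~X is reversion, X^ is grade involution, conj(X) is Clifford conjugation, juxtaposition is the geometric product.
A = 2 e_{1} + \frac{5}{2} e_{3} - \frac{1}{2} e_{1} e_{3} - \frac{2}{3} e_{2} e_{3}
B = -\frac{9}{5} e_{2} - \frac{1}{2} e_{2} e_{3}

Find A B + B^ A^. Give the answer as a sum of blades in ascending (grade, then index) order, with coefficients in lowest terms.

first term: -\frac{1}{3} - \frac{5}{4} e_{2} + \frac{6}{5} e_{3} - \frac{67}{20} e_{1} e_{2} + \frac{9}{2} e_{2} e_{3} - \frac{19}{10} e_{1} e_{2} e_{3}
second term: -\frac{1}{3} - \frac{5}{4} e_{2} + \frac{6}{5} e_{3} + \frac{67}{20} e_{1} e_{2} - \frac{9}{2} e_{2} e_{3} + \frac{19}{10} e_{1} e_{2} e_{3}
Answer: -\frac{2}{3} - \frac{5}{2} e_{2} + \frac{12}{5} e_{3}


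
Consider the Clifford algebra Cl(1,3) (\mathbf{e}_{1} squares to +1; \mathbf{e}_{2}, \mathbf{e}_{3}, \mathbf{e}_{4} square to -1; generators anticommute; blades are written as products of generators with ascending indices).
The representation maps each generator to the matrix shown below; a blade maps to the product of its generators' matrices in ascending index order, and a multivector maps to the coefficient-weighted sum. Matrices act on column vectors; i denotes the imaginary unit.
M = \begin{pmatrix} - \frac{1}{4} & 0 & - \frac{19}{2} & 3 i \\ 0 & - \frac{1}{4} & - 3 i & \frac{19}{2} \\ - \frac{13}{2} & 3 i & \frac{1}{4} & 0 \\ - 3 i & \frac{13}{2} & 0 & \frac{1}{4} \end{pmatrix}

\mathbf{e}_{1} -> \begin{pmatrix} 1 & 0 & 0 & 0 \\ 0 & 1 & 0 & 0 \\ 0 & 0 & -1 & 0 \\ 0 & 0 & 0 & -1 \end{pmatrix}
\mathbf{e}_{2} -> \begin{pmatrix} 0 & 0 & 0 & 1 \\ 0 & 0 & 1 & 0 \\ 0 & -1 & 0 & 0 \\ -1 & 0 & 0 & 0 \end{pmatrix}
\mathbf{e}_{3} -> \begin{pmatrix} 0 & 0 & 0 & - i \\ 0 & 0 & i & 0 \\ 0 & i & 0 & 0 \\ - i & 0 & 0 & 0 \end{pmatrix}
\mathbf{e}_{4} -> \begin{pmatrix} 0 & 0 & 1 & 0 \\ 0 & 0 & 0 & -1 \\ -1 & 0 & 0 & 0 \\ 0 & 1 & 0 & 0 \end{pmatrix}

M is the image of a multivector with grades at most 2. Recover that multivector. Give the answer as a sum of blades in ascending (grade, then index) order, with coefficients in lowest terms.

Method: the blade images are trace-orthogonal — tr(rho(e_A) rho(e_B)^-1) = 4 if A = B and 0 otherwise — and rho(e_A)^-1 = (e_A)^2 * rho(e_A) with (e_A)^2 = +1 or -1, so the coefficient of e_A in the preimage is (e_A)^2 * tr(M rho(e_A))/4.
Nonzero projections over blades of grade <= 2: e_{1}: (e_{1})^2 = +1, tr(M rho(e_{1})) = -1, coefficient -\frac{1}{4}; e_{4}: (e_{4})^2 = -1, tr(M rho(e_{4})) = 6, coefficient -\frac{3}{2}; e_{1} e_{3}: (e_{1} e_{3})^2 = +1, tr(M rho(e_{1} e_{3})) = -12, coefficient -3; e_{1} e_{4}: (e_{1} e_{4})^2 = +1, tr(M rho(e_{1} e_{4})) = -32, coefficient -8. Every other blade of grade <= 2 projects to 0.
Answer: -\frac{1}{4} e_{1} - \frac{3}{2} e_{4} - 3 e_{1} e_{3} - 8 e_{1} e_{4}


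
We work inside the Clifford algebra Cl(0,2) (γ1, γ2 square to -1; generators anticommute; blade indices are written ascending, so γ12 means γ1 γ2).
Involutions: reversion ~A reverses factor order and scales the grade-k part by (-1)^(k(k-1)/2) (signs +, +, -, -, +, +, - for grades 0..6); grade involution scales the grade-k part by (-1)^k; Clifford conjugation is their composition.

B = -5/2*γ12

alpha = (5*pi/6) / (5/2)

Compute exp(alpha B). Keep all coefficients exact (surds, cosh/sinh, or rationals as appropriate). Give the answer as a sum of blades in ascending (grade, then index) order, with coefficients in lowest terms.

B^2 = (-5/2)^2*(γ12)^2 = 25/4*(-1) = -25/4 (a basis 2-blade squares to minus the product of its generators' squares).
B^2 = -25/4 — a negative square means the series sums to a rotation: l = 5/2, alpha*l = 5*pi/6, so exp(alpha B) = cos(5*pi/6) + (sin(5*pi/6)/(5/2))*B = -sqrt(3)/2 + (1/5)*B.
Answer: -sqrt(3)/2 - 1/2*γ12


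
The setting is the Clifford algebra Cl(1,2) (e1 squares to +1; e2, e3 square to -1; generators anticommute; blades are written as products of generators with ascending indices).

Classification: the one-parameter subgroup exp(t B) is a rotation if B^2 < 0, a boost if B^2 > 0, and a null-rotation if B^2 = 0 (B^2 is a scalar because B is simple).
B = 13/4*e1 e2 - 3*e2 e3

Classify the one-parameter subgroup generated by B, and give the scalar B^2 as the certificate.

B^2 term by term: the squares give (13/4)^2*(e1 e2)^2 + (-3)^2*(e2 e3)^2 = 169/16*(+1) + 9*(-1) = 25/16 (each basis 2-blade squares to minus the product of its generators' squares); cross terms between blades sharing an index anticommute and cancel. So B^2 = 25/16.
Answer: boost, certificate B^2 = 25/16. Check the certificate: B^2 = 25/16, and that sign is decisive whatever form B takes.


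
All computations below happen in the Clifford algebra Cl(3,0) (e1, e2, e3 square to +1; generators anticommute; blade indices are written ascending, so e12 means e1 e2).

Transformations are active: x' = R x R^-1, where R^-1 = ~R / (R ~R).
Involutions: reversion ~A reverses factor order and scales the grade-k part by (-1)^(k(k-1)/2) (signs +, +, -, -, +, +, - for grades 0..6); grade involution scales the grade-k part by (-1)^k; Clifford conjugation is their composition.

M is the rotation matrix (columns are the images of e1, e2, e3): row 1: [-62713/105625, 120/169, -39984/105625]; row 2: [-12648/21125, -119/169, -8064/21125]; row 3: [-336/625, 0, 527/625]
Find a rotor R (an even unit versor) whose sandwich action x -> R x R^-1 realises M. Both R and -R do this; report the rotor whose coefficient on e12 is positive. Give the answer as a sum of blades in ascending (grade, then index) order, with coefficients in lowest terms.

Method: write R = a + b12*e12 + b13*e13 + b23*e23 with a^2 + b12^2 + b13^2 + b23^2 = 1 (so R^-1 = ~R). Expanding the columns R e_j ~R gives tr M = 4a^2 - 1 and, from the antisymmetric part, M21 - M12 = -4a*b12, M13 - M31 = 4a*b13, M32 - M23 = -4a*b23.
Here tr M = -1921/4225, so a^2 = (1 + tr M)/4 = 576/4225 and a = ±24/65. Taking a = 24/65: M21 - M12 = -27648/21125, M13 - M31 = 672/4225, M32 - M23 = 8064/21125, giving b12 = 288/325, b13 = 7/65, b23 = -84/325, i.e. R = 24/65 + 288/325*e12 + 7/65*e13 - 84/325*e23.
Its e12 coefficient is already positive.
Answer: 24/65 + 288/325*e12 + 7/65*e13 - 84/325*e23. Why the constraint matters: R and -R act identically through the sandwich — M has trace -1921/4225 either way — so only the sign condition on e12 picks one of the two preimages.


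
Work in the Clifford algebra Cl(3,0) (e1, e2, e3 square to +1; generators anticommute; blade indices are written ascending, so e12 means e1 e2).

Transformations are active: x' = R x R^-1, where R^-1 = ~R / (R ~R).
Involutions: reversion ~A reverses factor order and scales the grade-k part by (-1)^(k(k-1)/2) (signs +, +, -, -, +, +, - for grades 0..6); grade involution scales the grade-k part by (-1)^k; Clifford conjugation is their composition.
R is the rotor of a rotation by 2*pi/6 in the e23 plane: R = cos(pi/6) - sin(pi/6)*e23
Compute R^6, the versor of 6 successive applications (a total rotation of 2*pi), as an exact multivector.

Half-angle bookkeeping: 6 applications in e23 add up to rotor phase 6*pi/6 = pi, so R^6 = cos(pi) - sin(pi)*e23.
cos(pi) = -1 and sin(pi) = 0, so R^6 = -1. The total rotation 2*pi is 1 full turn, so every vector returns to itself, yet the rotor is -1, on the OTHER sheet of the double cover (an odd number of 2*pi turns).
Answer: -1


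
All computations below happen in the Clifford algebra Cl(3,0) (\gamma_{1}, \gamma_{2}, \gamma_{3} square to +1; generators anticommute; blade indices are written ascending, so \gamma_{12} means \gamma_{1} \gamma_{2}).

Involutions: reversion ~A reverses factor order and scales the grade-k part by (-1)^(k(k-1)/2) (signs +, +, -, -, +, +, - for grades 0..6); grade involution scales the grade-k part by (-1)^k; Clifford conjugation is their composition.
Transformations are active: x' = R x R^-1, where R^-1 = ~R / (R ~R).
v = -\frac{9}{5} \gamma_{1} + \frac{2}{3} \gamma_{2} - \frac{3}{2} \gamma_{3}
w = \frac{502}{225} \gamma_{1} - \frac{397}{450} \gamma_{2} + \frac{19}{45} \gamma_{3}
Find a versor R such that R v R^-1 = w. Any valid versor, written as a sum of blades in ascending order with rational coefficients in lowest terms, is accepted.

A norm check does it: q(v) = q(w) = \frac{5341}{900}, hence R = v + w = \frac{97}{225} \gamma_{1} - \frac{97}{450} \gamma_{2} - \frac{97}{90} \gamma_{3} realises the map — parallel part kept, (v - w)/2 negated, v carried to w.
Answer: \frac{97}{225} \gamma_{1} - \frac{97}{450} \gamma_{2} - \frac{97}{90} \gamma_{3}


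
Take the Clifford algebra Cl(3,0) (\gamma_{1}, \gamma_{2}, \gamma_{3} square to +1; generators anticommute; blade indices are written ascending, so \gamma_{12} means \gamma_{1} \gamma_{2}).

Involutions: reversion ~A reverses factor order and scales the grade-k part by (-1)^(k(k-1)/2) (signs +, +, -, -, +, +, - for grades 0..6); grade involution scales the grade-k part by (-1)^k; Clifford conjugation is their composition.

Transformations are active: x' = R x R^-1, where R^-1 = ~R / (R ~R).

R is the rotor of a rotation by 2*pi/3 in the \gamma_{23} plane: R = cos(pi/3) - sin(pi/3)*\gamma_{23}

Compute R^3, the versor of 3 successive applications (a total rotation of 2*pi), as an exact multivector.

Half-angle bookkeeping: 3 applications in \gamma_{23} add up to rotor phase 3*pi/3 = \pi, so R^3 = cos(\pi) - sin(\pi)*\gamma_{23}.
cos(\pi) = -1 and sin(\pi) = 0, so R^3 = -1. The total rotation 2*pi is 1 full turn, so every vector returns to itself, yet the rotor is -1, on the OTHER sheet of the double cover (an odd number of 2*pi turns).
Answer: -1


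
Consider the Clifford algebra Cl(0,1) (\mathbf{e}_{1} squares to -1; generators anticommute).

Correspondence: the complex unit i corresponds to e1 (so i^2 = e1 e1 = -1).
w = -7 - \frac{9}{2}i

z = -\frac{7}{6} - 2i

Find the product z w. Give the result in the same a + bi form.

In blades: z = -\frac{7}{6} - 2 e_{1}, w = -7 - \frac{9}{2} e_{1}.
Distribute z over w term by term (generator squares from the signature, products reordered to ascending indices): (-\frac{7}{6})*w = \frac{49}{6} + \frac{21}{4} e_{1}; (-2 e_{1})*w = -9 + 14 e_{1}.
Sum: -\frac{5}{6} + \frac{77}{4} e_{1}; translating back through the correspondence:
Answer: -\frac{5}{6} + \frac{77}{4}i


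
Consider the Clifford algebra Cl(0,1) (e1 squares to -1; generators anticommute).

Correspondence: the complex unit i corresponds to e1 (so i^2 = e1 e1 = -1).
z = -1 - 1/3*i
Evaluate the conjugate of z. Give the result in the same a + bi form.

In blades: z = -1 - 1/3*e1.
Conjugation here is Clifford conjugation: the scalar is fixed and the grade-1 and grade-2 blades all flip sign, giving -1 + 1/3*e1; translating back:
Answer: -1 + 1/3*i


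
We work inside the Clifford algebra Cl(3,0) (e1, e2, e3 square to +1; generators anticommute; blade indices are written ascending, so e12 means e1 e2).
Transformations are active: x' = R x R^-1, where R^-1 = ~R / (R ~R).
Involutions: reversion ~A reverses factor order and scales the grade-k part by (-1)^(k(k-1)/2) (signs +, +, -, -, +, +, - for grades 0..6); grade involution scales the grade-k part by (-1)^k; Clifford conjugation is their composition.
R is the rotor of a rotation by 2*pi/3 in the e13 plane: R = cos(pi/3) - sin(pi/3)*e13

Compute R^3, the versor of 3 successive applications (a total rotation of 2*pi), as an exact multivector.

Rotor phase runs at HALF the rotation angle; powers of one rotor simply add phase, so after 3 steps in e13 the phase is 3*pi/3 = pi and R^3 = cos(pi) - sin(pi)*e13.
cos(pi) = -1 and sin(pi) = 0, so R^3 = -1. The total rotation 2*pi is 1 full turn, so every vector returns to itself, yet the rotor is -1, on the OTHER sheet of the double cover (an odd number of 2*pi turns).
Answer: -1


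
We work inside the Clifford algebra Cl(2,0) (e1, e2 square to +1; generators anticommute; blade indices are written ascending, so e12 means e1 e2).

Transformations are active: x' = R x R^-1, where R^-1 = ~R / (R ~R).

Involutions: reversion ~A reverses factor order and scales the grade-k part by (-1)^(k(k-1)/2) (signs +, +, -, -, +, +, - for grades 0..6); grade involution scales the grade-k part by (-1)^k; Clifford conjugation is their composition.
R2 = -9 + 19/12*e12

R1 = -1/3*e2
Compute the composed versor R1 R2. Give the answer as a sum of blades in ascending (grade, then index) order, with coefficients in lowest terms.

Distribute over the terms of R1 (each basis-blade product reordered to ascending indices, repeated generators contracted through their squares):
(-1/3*e2) R2 = 19/36*e1 + 3*e2
Answer: 19/36*e1 + 3*e2


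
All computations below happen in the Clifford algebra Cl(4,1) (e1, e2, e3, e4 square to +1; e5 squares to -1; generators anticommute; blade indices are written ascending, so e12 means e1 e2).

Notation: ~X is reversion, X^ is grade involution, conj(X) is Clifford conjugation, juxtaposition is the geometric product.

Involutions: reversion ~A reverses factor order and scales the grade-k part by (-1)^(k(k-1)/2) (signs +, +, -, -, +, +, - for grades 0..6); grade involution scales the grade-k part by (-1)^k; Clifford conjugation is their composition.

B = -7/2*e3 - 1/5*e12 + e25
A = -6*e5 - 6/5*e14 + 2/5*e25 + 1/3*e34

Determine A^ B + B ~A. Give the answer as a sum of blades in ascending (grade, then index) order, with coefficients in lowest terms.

first term: 2/5 + 6*e2 + 7/6*e4 + 2/25*e15 + 6/25*e24 + 21*e35 - 6/5*e125 - 21/5*e134 + 7/5*e235 - 1/15*e1234 + 6/5*e1245 + 1/3*e2345
second term: -2/5 + 6*e2 + 7/6*e4 + 2/25*e15 + 6/25*e24 + 21*e35 + 6/5*e125 + 21/5*e134 - 7/5*e235 + 1/15*e1234 - 6/5*e1245 - 1/3*e2345
Answer: 12*e2 + 7/3*e4 + 4/25*e15 + 12/25*e24 + 42*e35


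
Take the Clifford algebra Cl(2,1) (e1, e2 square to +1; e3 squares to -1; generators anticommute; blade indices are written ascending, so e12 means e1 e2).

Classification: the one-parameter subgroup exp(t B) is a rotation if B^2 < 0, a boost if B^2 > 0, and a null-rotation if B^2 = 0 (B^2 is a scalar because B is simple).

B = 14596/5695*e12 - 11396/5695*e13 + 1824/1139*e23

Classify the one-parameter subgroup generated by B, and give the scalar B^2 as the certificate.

B^2 term by term: the squares give (14596/5695)^2*(e12)^2 + (-11396/5695)^2*(e13)^2 + (1824/1139)^2*(e23)^2 = 213043216/32433025*(-1) + 129868816/32433025*(+1) + 3326976/1297321*(+1) = 0 (each basis 2-blade squares to minus the product of its generators' squares); cross terms between blades sharing an index anticommute and cancel. So B^2 = 0.
Answer: null-rotation, certificate B^2 = 0. The scalar 0 is the complete invariant here: its sign names the subgroup type.


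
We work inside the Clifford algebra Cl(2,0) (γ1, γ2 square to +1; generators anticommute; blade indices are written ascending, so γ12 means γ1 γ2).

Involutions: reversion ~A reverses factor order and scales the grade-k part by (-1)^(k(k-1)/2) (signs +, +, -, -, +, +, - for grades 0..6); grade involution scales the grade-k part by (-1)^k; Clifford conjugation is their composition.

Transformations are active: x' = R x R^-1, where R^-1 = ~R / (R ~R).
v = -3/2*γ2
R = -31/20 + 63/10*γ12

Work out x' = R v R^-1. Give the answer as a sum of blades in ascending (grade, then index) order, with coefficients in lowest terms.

~R = -31/20 - 63/10*γ12, and R ~R = 16837/400, so R^-1 = ~R / (16837/400).
R v = -189/20*γ1 + 93/40*γ2
Answer: 11718/16837*γ1 + 44745/33674*γ2


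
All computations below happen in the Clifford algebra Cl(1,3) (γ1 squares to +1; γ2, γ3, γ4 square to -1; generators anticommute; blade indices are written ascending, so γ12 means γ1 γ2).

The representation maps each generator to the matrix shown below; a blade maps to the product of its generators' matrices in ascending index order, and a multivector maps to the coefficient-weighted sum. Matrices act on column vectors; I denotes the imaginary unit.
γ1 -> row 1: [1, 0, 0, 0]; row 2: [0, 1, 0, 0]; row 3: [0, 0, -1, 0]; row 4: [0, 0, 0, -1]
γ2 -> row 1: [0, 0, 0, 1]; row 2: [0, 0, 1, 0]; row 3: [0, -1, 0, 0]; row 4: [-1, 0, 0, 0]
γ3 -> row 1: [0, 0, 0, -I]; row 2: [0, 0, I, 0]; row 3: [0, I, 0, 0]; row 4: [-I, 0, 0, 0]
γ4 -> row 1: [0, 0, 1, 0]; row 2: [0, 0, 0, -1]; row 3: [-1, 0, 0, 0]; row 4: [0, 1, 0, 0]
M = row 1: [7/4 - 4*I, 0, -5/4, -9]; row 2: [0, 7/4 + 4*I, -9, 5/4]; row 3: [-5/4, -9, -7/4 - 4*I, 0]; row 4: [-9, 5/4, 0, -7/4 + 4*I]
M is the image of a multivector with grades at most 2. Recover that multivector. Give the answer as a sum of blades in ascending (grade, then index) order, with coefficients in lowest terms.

Method: the blade images are trace-orthogonal — tr(rho(e_A) rho(e_B)^-1) = 4 if A = B and 0 otherwise — and rho(e_A)^-1 = (e_A)^2 * rho(e_A) with (e_A)^2 = +1 or -1, so the coefficient of e_A in the preimage is (e_A)^2 * tr(M rho(e_A))/4.
Nonzero projections over blades of grade <= 2: γ1: (γ1)^2 = +1, tr(M rho(γ1)) = 7, coefficient 7/4; γ12: (γ12)^2 = +1, tr(M rho(γ12)) = -36, coefficient -9; γ14: (γ14)^2 = +1, tr(M rho(γ14)) = -5, coefficient -5/4; γ23: (γ23)^2 = -1, tr(M rho(γ23)) = -16, coefficient 4. Every other blade of grade <= 2 projects to 0.
Answer: 7/4*γ1 - 9*γ12 - 5/4*γ14 + 4*γ23
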